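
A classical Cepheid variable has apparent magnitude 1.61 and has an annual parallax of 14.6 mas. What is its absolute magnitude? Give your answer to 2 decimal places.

p = 14.6 mas = 0.0146″ → d = 1/p = 68.49 pc
5 log₁₀(d/10 pc) = 5 log₁₀(68.49) − 5 = 4.178
M = m − 5 log₁₀(d/10) = 1.61 − 4.178 = -2.568

M ≈ -2.57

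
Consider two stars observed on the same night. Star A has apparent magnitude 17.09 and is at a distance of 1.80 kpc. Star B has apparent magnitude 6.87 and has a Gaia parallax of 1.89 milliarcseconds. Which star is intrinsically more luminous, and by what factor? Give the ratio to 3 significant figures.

Star A: d = 1.80 kpc = 1800 pc
Star A: M = m − 5 log₁₀ d + 5 = 17.09 − 5·3.2553 + 5 = 5.814
Star B: p = 1.89 mas = 1.89×10^-3″ → d = 1/p = 529.1 pc
Star B: M = m − 5 log₁₀ d + 5 = 6.87 − 5·2.7235 + 5 = -1.748
ΔM = M_A − M_B = 5.814 − (-1.748) = 7.561; smaller M is more luminous → Star B.
L ratio = 10^(0.4 |ΔM|) = 10^3.025 = 1058

Star B is more luminous, by a factor of 1060.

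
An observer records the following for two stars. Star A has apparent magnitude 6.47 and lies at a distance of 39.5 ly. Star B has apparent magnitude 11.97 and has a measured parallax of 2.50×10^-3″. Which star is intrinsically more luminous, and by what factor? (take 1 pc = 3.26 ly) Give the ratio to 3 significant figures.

Star B is more luminous, by a factor of 6.88.

Star A: d = 39.5 ly / 3.26 = 12.12 pc
Star A: M = m − 5 log₁₀ d + 5 = 6.47 − 5·1.0834 + 5 = 6.053
Star B: d = 1/p = 1/2.50×10^-3″ = 400.0 pc
Star B: M = m − 5 log₁₀ d + 5 = 11.97 − 5·2.6021 + 5 = 3.960
ΔM = M_A − M_B = 6.053 − (3.960) = 2.093; smaller M is more luminous → Star B.
L ratio = 10^(0.4 |ΔM|) = 10^0.837 = 6.876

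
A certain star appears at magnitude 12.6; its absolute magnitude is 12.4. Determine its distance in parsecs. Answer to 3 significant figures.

d ≈ 11.0 pc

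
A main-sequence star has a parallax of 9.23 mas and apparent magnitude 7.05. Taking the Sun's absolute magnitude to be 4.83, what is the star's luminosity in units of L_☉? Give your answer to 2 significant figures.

L/L_☉ ≈ 15

d = 1/p = 1000/9.23 mas = 108.3 pc
M = m − 5 log₁₀ d + 5 = 7.05 − 5·2.0348 + 5 = 1.876
M − M_☉ = 1.876 − 4.83 = -2.954
L/L_☉ = 10^(−0.4 × -2.954) = 15.19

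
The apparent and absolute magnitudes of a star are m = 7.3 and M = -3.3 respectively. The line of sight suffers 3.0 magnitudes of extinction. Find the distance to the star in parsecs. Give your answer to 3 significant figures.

d ≈ 331 pc

m − M = 5 log₁₀(d/10 pc) + A  ⇒  7.3 − (-3.3) − 3.0 = 5 log₁₀(d/10)
7.600 = 5 log₁₀(d/10)
log₁₀ d = (m − M − A)/5 + 1 = 2.5200
d = 10^2.5200 = 331.1 pc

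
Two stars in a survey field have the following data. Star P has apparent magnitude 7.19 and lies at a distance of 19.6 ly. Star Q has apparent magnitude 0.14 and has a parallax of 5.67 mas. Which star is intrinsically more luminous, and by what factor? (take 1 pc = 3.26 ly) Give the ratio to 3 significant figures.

Star P: d = 19.6 ly / 3.26 = 6.012 pc
Star P: M = m − 5 log₁₀ d + 5 = 7.19 − 5·0.7790 + 5 = 8.295
Star Q: p = 5.67 mas = 5.67×10^-3″ → d = 1/p = 176.4 pc
Star Q: M = m − 5 log₁₀ d + 5 = 0.14 − 5·2.2464 + 5 = -6.092
ΔM = M_P − M_Q = 8.295 − (-6.092) = 14.387; smaller M is more luminous → Star Q.
L ratio = 10^(0.4 |ΔM|) = 10^5.755 = 568500

Star Q is more luminous, by a factor of 569000.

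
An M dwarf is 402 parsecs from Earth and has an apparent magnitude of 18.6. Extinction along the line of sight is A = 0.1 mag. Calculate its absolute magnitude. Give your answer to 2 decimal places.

5 log₁₀(d/10 pc) = 5 log₁₀(402.0) − 5 = 8.021
M = m − 5 log₁₀(d/10) − A = 18.6 − 8.021 − 0.1 = 10.479

M ≈ 10.48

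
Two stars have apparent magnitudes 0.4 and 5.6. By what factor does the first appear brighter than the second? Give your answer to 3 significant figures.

Magnitude difference = -5.2
Flux ratio = 10^(−0.4 Δm) = 10^(−0.4 × -5.2) = 10^2.080 = 120.2

120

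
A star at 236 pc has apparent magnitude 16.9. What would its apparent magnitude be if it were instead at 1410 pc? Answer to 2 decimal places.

m ≈ 20.78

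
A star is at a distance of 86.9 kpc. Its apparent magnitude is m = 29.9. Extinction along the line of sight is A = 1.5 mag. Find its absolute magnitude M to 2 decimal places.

M ≈ 8.70

d = 86.9 kpc = 86900 pc
5 log₁₀(d/10 pc) = 5 log₁₀(86900) − 5 = 19.695
M = m − 5 log₁₀(d/10) − A = 29.9 − 19.695 − 1.5 = 8.705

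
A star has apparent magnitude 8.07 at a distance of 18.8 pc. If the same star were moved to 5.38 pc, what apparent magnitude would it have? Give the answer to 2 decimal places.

m ≈ 5.35

Flux ∝ 1/d², so Δm = 5 log₁₀(d₂/d₁) = 5 log₁₀(5.38/18.8) = -2.717
m₂ = m₁ + Δm = 8.07 + (-2.717) = 5.353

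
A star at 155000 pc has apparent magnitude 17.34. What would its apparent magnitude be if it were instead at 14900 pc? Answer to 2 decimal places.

Flux ∝ 1/d², so Δm = 5 log₁₀(d₂/d₁) = 5 log₁₀(14900/155000) = -5.086
m₂ = m₁ + Δm = 17.34 + (-5.086) = 12.254

m ≈ 12.25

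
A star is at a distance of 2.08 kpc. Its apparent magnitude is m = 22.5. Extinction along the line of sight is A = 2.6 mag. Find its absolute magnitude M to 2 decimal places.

M ≈ 8.31

d = 2.08 kpc = 2080 pc
5 log₁₀(d/10 pc) = 5 log₁₀(2080) − 5 = 11.590
M = m − 5 log₁₀(d/10) − A = 22.5 − 11.590 − 2.6 = 8.310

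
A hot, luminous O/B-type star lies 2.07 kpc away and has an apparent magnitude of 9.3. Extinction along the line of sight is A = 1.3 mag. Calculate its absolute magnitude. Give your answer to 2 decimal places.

M ≈ -3.58

d = 2.07 kpc = 2070 pc
5 log₁₀(d/10 pc) = 5 log₁₀(2070) − 5 = 11.580
M = m − 5 log₁₀(d/10) − A = 9.3 − 11.580 − 1.3 = -3.580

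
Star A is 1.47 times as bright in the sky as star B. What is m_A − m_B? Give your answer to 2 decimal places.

m_A − m_B ≈ -0.42

Pogson: Δm = −2.5 log₁₀(ratio) = −2.5 log₁₀(1.47) = −2.5 × 0.1673 = -0.418
Star A is brighter, so it has the smaller magnitude: the difference is negative.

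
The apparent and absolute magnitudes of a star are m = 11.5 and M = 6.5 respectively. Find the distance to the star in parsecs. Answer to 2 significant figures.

μ = m − M = 5.000
m − M = 5 log₁₀ d − 5
log₁₀ d = (m − M)/5 + 1 = 2.0000
d = 10^2.0000 = 100.0 pc

d ≈ 100 pc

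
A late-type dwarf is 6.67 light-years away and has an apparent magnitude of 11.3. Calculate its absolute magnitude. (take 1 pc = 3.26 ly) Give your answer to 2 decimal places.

M ≈ 14.75

d = 6.67 ly / 3.26 = 2.046 pc
5 log₁₀(d/10 pc) = 5 log₁₀(2.046) − 5 = -3.445
M = m − 5 log₁₀(d/10) = 11.3 + 3.445 = 14.745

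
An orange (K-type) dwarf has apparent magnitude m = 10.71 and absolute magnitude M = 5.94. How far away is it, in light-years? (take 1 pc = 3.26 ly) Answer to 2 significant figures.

d ≈ 290 ly

μ = m − M = 4.770
m − M = 5 log₁₀ d − 5
log₁₀ d = (m − M)/5 + 1 = 1.9540
d = 10^1.9540 = 89.95 pc
= 293.2 ly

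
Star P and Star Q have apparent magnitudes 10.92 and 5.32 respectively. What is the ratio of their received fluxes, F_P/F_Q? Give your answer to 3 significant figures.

F_P/F_Q ≈ 5.75×10^-3

Δm = 10.92 − (5.32) = 5.60
Flux ratio = 10^(−0.4 Δm) = 10^(−0.4 × 5.60) = 10^-2.240 = 5.754×10^-3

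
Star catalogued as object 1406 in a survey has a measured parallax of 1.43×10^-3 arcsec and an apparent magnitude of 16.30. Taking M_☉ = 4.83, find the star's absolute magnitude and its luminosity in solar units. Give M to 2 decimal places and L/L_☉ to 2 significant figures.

M ≈ 7.08; L/L_☉ ≈ 0.13

d = 1/p = 1/1.43×10^-3″ = 699.3 pc
M = m − 5 log₁₀ d + 5 = 16.30 − 5·2.8447 + 5 = 7.077
M − M_☉ = 7.077 − 4.83 = 2.247
L/L_☉ = 10^(−0.4 × 2.247) = 0.1263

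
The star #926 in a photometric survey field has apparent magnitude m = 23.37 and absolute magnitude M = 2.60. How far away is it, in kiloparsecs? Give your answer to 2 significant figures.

μ = m − M = 20.770
m − M = 5 log₁₀ d − 5
log₁₀ d = (m − M)/5 + 1 = 5.1540
d = 10^5.1540 = 142600 pc
= 142.6 kpc

d ≈ 140 kpc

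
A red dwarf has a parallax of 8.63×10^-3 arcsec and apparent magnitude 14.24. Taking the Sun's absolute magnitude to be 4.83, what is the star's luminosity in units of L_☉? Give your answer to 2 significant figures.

d = 1/p = 1/8.63×10^-3″ = 115.9 pc
M = m − 5 log₁₀ d + 5 = 14.24 − 5·2.0640 + 5 = 8.920
M − M_☉ = 8.920 − 4.83 = 4.090
L/L_☉ = 10^(−0.4 × 4.090) = 0.02312

L/L_☉ ≈ 0.023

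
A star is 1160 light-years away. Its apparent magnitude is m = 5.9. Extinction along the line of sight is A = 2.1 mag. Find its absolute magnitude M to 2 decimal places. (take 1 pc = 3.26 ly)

d = 1160 ly / 3.26 = 355.8 pc
5 log₁₀(d/10 pc) = 5 log₁₀(355.8) − 5 = 7.756
M = m − 5 log₁₀(d/10) − A = 5.9 − 7.756 − 2.1 = -3.956

M ≈ -3.96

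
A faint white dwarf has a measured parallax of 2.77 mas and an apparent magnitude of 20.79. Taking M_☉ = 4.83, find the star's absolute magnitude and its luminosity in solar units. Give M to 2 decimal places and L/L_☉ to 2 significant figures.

d = 1/p = 1000/2.77 mas = 361.0 pc
M = m − 5 log₁₀ d + 5 = 20.79 − 5·2.5575 + 5 = 13.002
M − M_☉ = 13.002 − 4.83 = 8.172
L/L_☉ = 10^(−0.4 × 8.172) = 5.383×10^-4

M ≈ 13.00; L/L_☉ ≈ 5.4×10^-4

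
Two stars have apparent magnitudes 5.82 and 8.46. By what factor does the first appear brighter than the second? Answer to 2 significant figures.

11

Δm = 5.82 − (8.46) = -2.64
Flux ratio = 10^(−0.4 Δm) = 10^(−0.4 × -2.64) = 10^1.056 = 11.38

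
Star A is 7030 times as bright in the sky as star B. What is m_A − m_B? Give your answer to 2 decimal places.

m_A − m_B ≈ -9.62

Pogson: Δm = −2.5 log₁₀(ratio) = −2.5 log₁₀(7030) = −2.5 × 3.8470 = -9.617
Star A is brighter, so it has the smaller magnitude: the difference is negative.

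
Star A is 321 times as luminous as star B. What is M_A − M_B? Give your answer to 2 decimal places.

Pogson: ΔM = −2.5 log₁₀(ratio) = −2.5 log₁₀(321) = −2.5 × 2.5065 = -6.266
Star A is brighter, so it has the smaller magnitude: the difference is negative.

M_A − M_B ≈ -6.27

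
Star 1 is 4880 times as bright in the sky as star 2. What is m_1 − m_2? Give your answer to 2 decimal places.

m_1 − m_2 ≈ -9.22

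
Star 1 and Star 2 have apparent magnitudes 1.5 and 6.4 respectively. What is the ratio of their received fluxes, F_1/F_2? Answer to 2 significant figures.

F_1/F_2 ≈ 91

Magnitude difference = -4.9
Flux ratio = 10^(−0.4 Δm) = 10^(−0.4 × -4.9) = 10^1.960 = 91.20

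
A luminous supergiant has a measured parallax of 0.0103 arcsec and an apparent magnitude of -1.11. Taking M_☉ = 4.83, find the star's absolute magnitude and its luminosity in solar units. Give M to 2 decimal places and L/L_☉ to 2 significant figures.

d = 1/p = 1/0.0103″ = 97.09 pc
M = m − 5 log₁₀ d + 5 = -1.11 − 5·1.9872 + 5 = -6.046
M − M_☉ = -6.046 − 4.83 = -10.876
L/L_☉ = 10^(−0.4 × -10.876) = 22400

M ≈ -6.05; L/L_☉ ≈ 22000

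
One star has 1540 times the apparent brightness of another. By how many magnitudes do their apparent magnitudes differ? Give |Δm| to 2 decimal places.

Pogson: Δm = −2.5 log₁₀(ratio) = −2.5 log₁₀(1540) = −2.5 × 3.1875 = -7.969

|Δm| ≈ 7.97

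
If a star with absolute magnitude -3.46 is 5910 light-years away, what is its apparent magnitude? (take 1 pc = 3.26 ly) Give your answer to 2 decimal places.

m ≈ 7.83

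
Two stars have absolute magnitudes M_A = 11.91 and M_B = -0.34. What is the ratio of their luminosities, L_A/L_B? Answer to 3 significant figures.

L_A/L_B ≈ 1.26×10^-5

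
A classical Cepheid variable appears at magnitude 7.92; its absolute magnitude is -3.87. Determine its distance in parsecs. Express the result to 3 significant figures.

d ≈ 2280 pc

Distance modulus: m − M = 7.92 − (-3.87) = 11.790
m − M = 5 log₁₀ d − 5
log₁₀ d = (m − M)/5 + 1 = 3.3580
d = 10^3.3580 = 2280 pc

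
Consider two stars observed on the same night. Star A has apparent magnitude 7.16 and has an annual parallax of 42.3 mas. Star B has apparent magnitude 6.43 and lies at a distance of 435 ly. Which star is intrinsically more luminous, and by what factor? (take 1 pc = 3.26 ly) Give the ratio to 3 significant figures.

Star A: p = 42.3 mas = 0.0423″ → d = 1/p = 23.64 pc
Star A: M = m − 5 log₁₀ d + 5 = 7.16 − 5·1.3737 + 5 = 5.292
Star B: d = 435 ly / 3.26 = 133.4 pc
Star B: M = m − 5 log₁₀ d + 5 = 6.43 − 5·2.1253 + 5 = 0.804
ΔM = M_A − M_B = 5.292 − (0.804) = 4.488; smaller M is more luminous → Star B.
L ratio = 10^(0.4 |ΔM|) = 10^1.795 = 62.41

Star B is more luminous, by a factor of 62.4.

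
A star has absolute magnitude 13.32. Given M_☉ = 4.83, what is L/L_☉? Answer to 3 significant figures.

L/L_☉ ≈ 4.02×10^-4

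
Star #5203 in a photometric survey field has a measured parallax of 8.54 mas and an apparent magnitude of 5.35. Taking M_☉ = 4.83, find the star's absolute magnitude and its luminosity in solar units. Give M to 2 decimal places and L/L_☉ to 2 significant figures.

d = 1/p = 1000/8.54 mas = 117.1 pc
M = m − 5 log₁₀ d + 5 = 5.35 − 5·2.0685 + 5 = 0.007
M − M_☉ = 0.007 − 4.83 = -4.823
L/L_☉ = 10^(−0.4 × -4.823) = 84.93

M ≈ 0.01; L/L_☉ ≈ 85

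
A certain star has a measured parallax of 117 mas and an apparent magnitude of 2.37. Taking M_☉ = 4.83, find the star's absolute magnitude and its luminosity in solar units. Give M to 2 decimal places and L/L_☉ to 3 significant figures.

d = 1/p = 1000/117 mas = 8.547 pc
M = m − 5 log₁₀ d + 5 = 2.37 − 5·0.9318 + 5 = 2.711
M − M_☉ = 2.711 − 4.83 = -2.119
L/L_☉ = 10^(−0.4 × -2.119) = 7.041

M ≈ 2.71; L/L_☉ ≈ 7.04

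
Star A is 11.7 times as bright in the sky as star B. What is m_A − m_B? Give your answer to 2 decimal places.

Pogson: Δm = −2.5 log₁₀(ratio) = −2.5 log₁₀(11.7) = −2.5 × 1.0682 = -2.670
Star A is brighter, so it has the smaller magnitude: the difference is negative.

m_A − m_B ≈ -2.67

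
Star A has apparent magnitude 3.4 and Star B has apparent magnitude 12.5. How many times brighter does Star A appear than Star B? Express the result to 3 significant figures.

Magnitude difference = -9.1
Flux ratio = 10^(−0.4 Δm) = 10^(−0.4 × -9.1) = 10^3.640 = 4365

4370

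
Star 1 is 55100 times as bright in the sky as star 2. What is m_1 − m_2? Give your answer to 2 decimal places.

Pogson: Δm = −2.5 log₁₀(ratio) = −2.5 log₁₀(55100) = −2.5 × 4.7412 = -11.853
Star 1 is brighter, so it has the smaller magnitude: the difference is negative.

m_1 − m_2 ≈ -11.85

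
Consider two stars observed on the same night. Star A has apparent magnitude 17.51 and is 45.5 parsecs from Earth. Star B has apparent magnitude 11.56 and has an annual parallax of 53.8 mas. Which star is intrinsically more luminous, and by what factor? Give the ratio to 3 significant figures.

Star A: M = m − 5 log₁₀ d + 5 = 17.51 − 5·1.6580 + 5 = 14.220
Star B: p = 53.8 mas = 0.0538″ → d = 1/p = 18.59 pc
Star B: M = m − 5 log₁₀ d + 5 = 11.56 − 5·1.2692 + 5 = 10.214
ΔM = M_A − M_B = 14.220 − (10.214) = 4.006; smaller M is more luminous → Star B.
L ratio = 10^(0.4 |ΔM|) = 10^1.602 = 40.03

Star B is more luminous, by a factor of 40.0.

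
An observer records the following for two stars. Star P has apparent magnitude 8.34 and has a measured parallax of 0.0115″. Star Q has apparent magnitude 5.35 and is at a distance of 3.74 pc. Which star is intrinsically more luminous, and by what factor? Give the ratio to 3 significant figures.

Star P: d = 1/p = 1/0.0115″ = 86.96 pc
Star P: M = m − 5 log₁₀ d + 5 = 8.34 − 5·1.9393 + 5 = 3.643
Star Q: M = m − 5 log₁₀ d + 5 = 5.35 − 5·0.5729 + 5 = 7.486
ΔM = M_P − M_Q = 3.643 − (7.486) = -3.842; smaller M is more luminous → Star P.
L ratio = 10^(0.4 |ΔM|) = 10^1.537 = 34.42

Star P is more luminous, by a factor of 34.4.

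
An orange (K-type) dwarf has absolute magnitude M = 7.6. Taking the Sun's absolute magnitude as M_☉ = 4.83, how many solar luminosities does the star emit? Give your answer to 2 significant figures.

L/L_☉ ≈ 0.078

M − M_☉ = 7.6 − 4.83 = 2.770
L/L_☉ = 10^(−0.4 (M − M_☉)) = 10^-1.108 = 0.07798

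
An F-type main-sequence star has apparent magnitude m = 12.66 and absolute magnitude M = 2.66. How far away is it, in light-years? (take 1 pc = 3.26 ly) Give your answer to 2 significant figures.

μ = m − M = 10.000
m − M = 5 log₁₀ d − 5
log₁₀ d = (m − M)/5 + 1 = 3.0000
d = 10^3.0000 = 1000 pc
= 3260 ly

d ≈ 3300 ly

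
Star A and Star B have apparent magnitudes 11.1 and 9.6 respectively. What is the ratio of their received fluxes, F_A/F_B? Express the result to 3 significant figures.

F_A/F_B ≈ 0.251

Δm = 11.1 − (9.6) = 1.5
Flux ratio = 10^(−0.4 Δm) = 10^(−0.4 × 1.5) = 10^-0.600 = 0.2512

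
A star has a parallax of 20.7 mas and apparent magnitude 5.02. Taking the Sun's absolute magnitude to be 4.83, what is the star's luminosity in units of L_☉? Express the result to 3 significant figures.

d = 1/p = 1000/20.7 mas = 48.31 pc
M = m − 5 log₁₀ d + 5 = 5.02 − 5·1.6840 + 5 = 1.600
M − M_☉ = 1.600 − 4.83 = -3.230
L/L_☉ = 10^(−0.4 × -3.230) = 19.59

L/L_☉ ≈ 19.6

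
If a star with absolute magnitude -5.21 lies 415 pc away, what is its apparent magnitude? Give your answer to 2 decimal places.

m = M + 5 log₁₀ d − 5 = -5.21 + 5·2.6180 − 5 = 2.880

m ≈ 2.88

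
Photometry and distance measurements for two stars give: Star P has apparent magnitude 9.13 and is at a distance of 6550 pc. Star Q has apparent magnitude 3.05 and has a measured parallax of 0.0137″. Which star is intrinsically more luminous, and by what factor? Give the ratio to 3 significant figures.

Star P: M = m − 5 log₁₀ d + 5 = 9.13 − 5·3.8162 + 5 = -4.951
Star Q: d = 1/p = 1/0.0137″ = 72.99 pc
Star Q: M = m − 5 log₁₀ d + 5 = 3.05 − 5·1.8633 + 5 = -1.266
ΔM = M_P − M_Q = -4.951 − (-1.266) = -3.685; smaller M is more luminous → Star P.
L ratio = 10^(0.4 |ΔM|) = 10^1.474 = 29.78

Star P is more luminous, by a factor of 29.8.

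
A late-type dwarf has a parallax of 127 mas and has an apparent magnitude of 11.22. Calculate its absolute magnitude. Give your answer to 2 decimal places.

p = 127 mas = 0.127″ → d = 1/p = 7.874 pc
5 log₁₀(d/10 pc) = 5 log₁₀(7.874) − 5 = -0.519
M = m − 5 log₁₀(d/10) = 11.22 + 0.519 = 11.739

M ≈ 11.74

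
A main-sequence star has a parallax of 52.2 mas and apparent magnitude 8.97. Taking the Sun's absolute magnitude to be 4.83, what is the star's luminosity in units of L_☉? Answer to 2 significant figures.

L/L_☉ ≈ 0.081

d = 1/p = 1000/52.2 mas = 19.16 pc
M = m − 5 log₁₀ d + 5 = 8.97 − 5·1.2823 + 5 = 7.558
M − M_☉ = 7.558 − 4.83 = 2.728
L/L_☉ = 10^(−0.4 × 2.728) = 0.08103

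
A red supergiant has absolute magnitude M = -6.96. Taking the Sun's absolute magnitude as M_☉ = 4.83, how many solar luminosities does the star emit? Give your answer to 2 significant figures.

M − M_☉ = -6.96 − 4.83 = -11.790
L/L_☉ = 10^(−0.4 (M − M_☉)) = 10^4.716 = 52000

L/L_☉ ≈ 52000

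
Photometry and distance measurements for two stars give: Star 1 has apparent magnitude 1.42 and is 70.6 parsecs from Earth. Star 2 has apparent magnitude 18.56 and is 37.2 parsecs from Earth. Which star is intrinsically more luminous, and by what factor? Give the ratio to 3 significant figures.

Star 1 is more luminous, by a factor of 2.59×10^7.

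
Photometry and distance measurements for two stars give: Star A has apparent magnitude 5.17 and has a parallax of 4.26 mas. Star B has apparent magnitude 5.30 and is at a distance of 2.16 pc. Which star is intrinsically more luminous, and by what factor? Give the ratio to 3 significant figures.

Star A is more luminous, by a factor of 13300.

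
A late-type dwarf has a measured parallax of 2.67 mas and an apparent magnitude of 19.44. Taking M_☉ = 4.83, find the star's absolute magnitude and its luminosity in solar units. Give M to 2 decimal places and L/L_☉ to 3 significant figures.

d = 1/p = 1000/2.67 mas = 374.5 pc
M = m − 5 log₁₀ d + 5 = 19.44 − 5·2.5735 + 5 = 11.573
M − M_☉ = 11.573 − 4.83 = 6.743
L/L_☉ = 10^(−0.4 × 6.743) = 2.009×10^-3

M ≈ 11.57; L/L_☉ ≈ 2.01×10^-3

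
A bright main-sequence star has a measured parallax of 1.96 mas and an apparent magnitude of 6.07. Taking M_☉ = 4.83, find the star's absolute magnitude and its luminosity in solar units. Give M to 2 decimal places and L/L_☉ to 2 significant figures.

d = 1/p = 1000/1.96 mas = 510.2 pc
M = m − 5 log₁₀ d + 5 = 6.07 − 5·2.7077 + 5 = -2.469
M − M_☉ = -2.469 − 4.83 = -7.299
L/L_☉ = 10^(−0.4 × -7.299) = 830.8

M ≈ -2.47; L/L_☉ ≈ 830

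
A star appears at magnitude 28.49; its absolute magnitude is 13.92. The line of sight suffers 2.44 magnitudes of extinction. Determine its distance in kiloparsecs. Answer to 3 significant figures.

m − M = 5 log₁₀(d/10 pc) + A  ⇒  28.49 − (13.92) − 2.44 = 5 log₁₀(d/10)
12.130 = 5 log₁₀(d/10)
log₁₀ d = (m − M − A)/5 + 1 = 3.4260
d = 10^3.4260 = 2667 pc
= 2.667 kpc

d ≈ 2.67 kpc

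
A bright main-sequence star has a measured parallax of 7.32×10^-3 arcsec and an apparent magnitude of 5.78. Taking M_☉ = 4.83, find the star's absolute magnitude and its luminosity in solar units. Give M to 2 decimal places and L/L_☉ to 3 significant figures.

d = 1/p = 1/7.32×10^-3″ = 136.6 pc
M = m − 5 log₁₀ d + 5 = 5.78 − 5·2.1355 + 5 = 0.103
M − M_☉ = 0.103 − 4.83 = -4.727
L/L_☉ = 10^(−0.4 × -4.727) = 77.80

M ≈ 0.10; L/L_☉ ≈ 77.8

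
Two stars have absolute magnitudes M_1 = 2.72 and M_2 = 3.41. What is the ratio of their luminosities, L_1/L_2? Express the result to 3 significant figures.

ΔM = M_1 − M_2 = -0.69
L_1/L_2 = 10^(−0.4 ΔM) = 10^0.276 = 1.888

L_1/L_2 ≈ 1.89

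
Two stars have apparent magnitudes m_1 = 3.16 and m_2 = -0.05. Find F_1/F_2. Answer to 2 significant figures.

F_1/F_2 ≈ 0.052

Magnitude difference = 3.21
Flux ratio = 10^(−0.4 Δm) = 10^(−0.4 × 3.21) = 10^-1.284 = 0.05200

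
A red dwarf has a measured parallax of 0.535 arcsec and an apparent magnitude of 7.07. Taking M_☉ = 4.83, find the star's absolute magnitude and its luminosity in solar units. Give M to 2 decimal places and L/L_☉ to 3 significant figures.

M ≈ 10.71; L/L_☉ ≈ 4.44×10^-3

d = 1/p = 1/0.535″ = 1.869 pc
M = m − 5 log₁₀ d + 5 = 7.07 − 5·0.2716 + 5 = 10.712
M − M_☉ = 10.712 − 4.83 = 5.882
L/L_☉ = 10^(−0.4 × 5.882) = 4.439×10^-3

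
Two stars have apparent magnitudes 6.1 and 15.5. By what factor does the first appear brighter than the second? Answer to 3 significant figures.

Δm = 6.1 − (15.5) = -9.4
Flux ratio = 10^(−0.4 Δm) = 10^(−0.4 × -9.4) = 10^3.760 = 5754

5750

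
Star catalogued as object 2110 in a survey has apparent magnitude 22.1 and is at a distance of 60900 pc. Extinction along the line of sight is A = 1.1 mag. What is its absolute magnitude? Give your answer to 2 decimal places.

M ≈ 2.08

5 log₁₀(d/10 pc) = 5 log₁₀(60900) − 5 = 18.923
M = m − 5 log₁₀(d/10) − A = 22.1 − 18.923 − 1.1 = 2.077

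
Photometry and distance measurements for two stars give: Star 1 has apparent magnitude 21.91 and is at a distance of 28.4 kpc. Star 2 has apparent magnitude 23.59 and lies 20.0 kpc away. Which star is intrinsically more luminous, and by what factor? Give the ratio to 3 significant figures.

Star 1 is more luminous, by a factor of 9.47.

Star 1: d = 28.4 kpc = 28400 pc
Star 1: M = m − 5 log₁₀ d + 5 = 21.91 − 5·4.4533 + 5 = 4.643
Star 2: d = 20.0 kpc = 20000 pc
Star 2: M = m − 5 log₁₀ d + 5 = 23.59 − 5·4.3010 + 5 = 7.085
ΔM = M_1 − M_2 = 4.643 − (7.085) = -2.441; smaller M is more luminous → Star 1.
L ratio = 10^(0.4 |ΔM|) = 10^0.977 = 9.475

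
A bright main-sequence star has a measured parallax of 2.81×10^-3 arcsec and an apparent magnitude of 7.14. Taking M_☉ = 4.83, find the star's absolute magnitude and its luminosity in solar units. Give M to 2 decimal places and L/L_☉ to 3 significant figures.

M ≈ -0.62; L/L_☉ ≈ 151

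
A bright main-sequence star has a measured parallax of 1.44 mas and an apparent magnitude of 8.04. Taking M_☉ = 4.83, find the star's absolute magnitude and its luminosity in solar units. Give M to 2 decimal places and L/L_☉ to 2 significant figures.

M ≈ -1.17; L/L_☉ ≈ 250

d = 1/p = 1000/1.44 mas = 694.4 pc
M = m − 5 log₁₀ d + 5 = 8.04 − 5·2.8416 + 5 = -1.168
M − M_☉ = -1.168 − 4.83 = -5.998
L/L_☉ = 10^(−0.4 × -5.998) = 250.8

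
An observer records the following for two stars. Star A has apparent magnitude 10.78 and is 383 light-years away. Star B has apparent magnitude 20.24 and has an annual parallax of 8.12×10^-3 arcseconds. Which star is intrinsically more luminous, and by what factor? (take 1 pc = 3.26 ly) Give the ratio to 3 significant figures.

Star A: d = 383 ly / 3.26 = 117.5 pc
Star A: M = m − 5 log₁₀ d + 5 = 10.78 − 5·2.0700 + 5 = 5.430
Star B: d = 1/p = 1/8.12×10^-3″ = 123.2 pc
Star B: M = m − 5 log₁₀ d + 5 = 20.24 − 5·2.0904 + 5 = 14.788
ΔM = M_A − M_B = 5.430 − (14.788) = -9.358; smaller M is more luminous → Star A.
L ratio = 10^(0.4 |ΔM|) = 10^3.743 = 5534

Star A is more luminous, by a factor of 5530.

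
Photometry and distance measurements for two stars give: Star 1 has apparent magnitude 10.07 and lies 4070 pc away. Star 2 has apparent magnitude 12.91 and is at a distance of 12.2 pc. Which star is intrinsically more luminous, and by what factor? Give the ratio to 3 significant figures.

Star 1: M = m − 5 log₁₀ d + 5 = 10.07 − 5·3.6096 + 5 = -2.978
Star 2: M = m − 5 log₁₀ d + 5 = 12.91 − 5·1.0864 + 5 = 12.478
ΔM = M_1 − M_2 = -2.978 − (12.478) = -15.456; smaller M is more luminous → Star 1.
L ratio = 10^(0.4 |ΔM|) = 10^6.182 = 1.522×10^6

Star 1 is more luminous, by a factor of 1.52×10^6.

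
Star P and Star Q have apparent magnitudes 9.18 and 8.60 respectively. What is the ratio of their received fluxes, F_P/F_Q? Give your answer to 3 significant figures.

Δm = 9.18 − (8.60) = 0.58
Flux ratio = 10^(−0.4 Δm) = 10^(−0.4 × 0.58) = 10^-0.232 = 0.5861

F_P/F_Q ≈ 0.586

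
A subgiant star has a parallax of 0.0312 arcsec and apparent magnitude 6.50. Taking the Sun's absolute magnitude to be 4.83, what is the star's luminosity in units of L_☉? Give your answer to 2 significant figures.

L/L_☉ ≈ 2.2

d = 1/p = 1/0.0312″ = 32.05 pc
M = m − 5 log₁₀ d + 5 = 6.50 − 5·1.5058 + 5 = 3.971
M − M_☉ = 3.971 − 4.83 = -0.859
L/L_☉ = 10^(−0.4 × -0.859) = 2.206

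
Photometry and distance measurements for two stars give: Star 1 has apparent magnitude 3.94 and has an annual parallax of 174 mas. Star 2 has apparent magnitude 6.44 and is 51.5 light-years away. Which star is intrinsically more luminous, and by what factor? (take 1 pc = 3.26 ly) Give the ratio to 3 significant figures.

Star 1: p = 174 mas = 0.174″ → d = 1/p = 5.747 pc
Star 1: M = m − 5 log₁₀ d + 5 = 3.94 − 5·0.7595 + 5 = 5.143
Star 2: d = 51.5 ly / 3.26 = 15.80 pc
Star 2: M = m − 5 log₁₀ d + 5 = 6.44 − 5·1.1986 + 5 = 5.447
ΔM = M_1 − M_2 = 5.143 − (5.447) = -0.304; smaller M is more luminous → Star 1.
L ratio = 10^(0.4 |ΔM|) = 10^0.122 = 1.323

Star 1 is more luminous, by a factor of 1.32.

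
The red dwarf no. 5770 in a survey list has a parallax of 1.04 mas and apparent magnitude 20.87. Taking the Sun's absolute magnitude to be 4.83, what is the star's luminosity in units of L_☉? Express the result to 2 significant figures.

L/L_☉ ≈ 3.5×10^-3

d = 1/p = 1000/1.04 mas = 961.5 pc
M = m − 5 log₁₀ d + 5 = 20.87 − 5·2.9830 + 5 = 10.955
M − M_☉ = 10.955 − 4.83 = 6.125
L/L_☉ = 10^(−0.4 × 6.125) = 3.548×10^-3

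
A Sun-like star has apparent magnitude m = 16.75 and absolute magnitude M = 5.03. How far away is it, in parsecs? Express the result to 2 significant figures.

d ≈ 2200 pc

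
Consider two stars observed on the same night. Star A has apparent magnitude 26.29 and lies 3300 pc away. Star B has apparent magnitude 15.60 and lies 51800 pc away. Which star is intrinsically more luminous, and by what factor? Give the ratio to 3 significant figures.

Star A: M = m − 5 log₁₀ d + 5 = 26.29 − 5·3.5185 + 5 = 13.697
Star B: M = m − 5 log₁₀ d + 5 = 15.60 − 5·4.7143 + 5 = -2.972
ΔM = M_A − M_B = 13.697 − (-2.972) = 16.669; smaller M is more luminous → Star B.
L ratio = 10^(0.4 |ΔM|) = 10^6.668 = 4.652×10^6

Star B is more luminous, by a factor of 4.65×10^6.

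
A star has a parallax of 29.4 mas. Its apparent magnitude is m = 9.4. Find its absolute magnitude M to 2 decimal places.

M ≈ 6.74

p = 29.4 mas = 0.0294″ → d = 1/p = 34.01 pc
5 log₁₀(d/10 pc) = 5 log₁₀(34.01) − 5 = 2.658
M = m − 5 log₁₀(d/10) = 9.4 − 2.658 = 6.742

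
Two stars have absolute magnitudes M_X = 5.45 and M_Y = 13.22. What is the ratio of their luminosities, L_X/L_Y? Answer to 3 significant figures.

ΔM = M_X − M_Y = -7.77
L_X/L_Y = 10^(−0.4 ΔM) = 10^3.108 = 1282

L_X/L_Y ≈ 1280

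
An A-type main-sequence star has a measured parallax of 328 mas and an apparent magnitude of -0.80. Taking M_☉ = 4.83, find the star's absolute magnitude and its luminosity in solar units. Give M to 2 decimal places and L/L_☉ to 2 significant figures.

M ≈ 1.78; L/L_☉ ≈ 17

d = 1/p = 1000/328 mas = 3.049 pc
M = m − 5 log₁₀ d + 5 = -0.80 − 5·0.4841 + 5 = 1.779
M − M_☉ = 1.779 − 4.83 = -3.051
L/L_☉ = 10^(−0.4 × -3.051) = 16.61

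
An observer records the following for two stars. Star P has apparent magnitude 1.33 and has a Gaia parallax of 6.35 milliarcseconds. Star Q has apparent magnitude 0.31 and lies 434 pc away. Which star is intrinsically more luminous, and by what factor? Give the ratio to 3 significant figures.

Star Q is more luminous, by a factor of 19.4.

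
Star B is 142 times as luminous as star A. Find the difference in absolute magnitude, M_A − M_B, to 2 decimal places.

Pogson: ΔM = −2.5 log₁₀(ratio) = −2.5 log₁₀(142) = −2.5 × 2.1523 = -5.381
Star B is brighter so has the smaller magnitude: M_A − M_B is positive.

M_A − M_B ≈ 5.38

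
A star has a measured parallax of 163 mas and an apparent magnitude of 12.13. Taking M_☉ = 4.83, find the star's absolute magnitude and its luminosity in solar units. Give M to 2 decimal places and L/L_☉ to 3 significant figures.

M ≈ 13.19; L/L_☉ ≈ 4.53×10^-4

d = 1/p = 1000/163 mas = 6.135 pc
M = m − 5 log₁₀ d + 5 = 12.13 − 5·0.7878 + 5 = 13.191
M − M_☉ = 13.191 − 4.83 = 8.361
L/L_☉ = 10^(−0.4 × 8.361) = 4.525×10^-4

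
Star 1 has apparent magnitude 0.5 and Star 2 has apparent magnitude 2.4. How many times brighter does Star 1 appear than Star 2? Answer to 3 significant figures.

5.75

Magnitude difference = -1.9
Flux ratio = 10^(−0.4 Δm) = 10^(−0.4 × -1.9) = 10^0.760 = 5.754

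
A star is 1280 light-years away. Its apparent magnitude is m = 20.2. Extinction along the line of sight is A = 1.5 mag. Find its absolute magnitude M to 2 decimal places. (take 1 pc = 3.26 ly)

M ≈ 10.73

d = 1280 ly / 3.26 = 392.6 pc
5 log₁₀(d/10 pc) = 5 log₁₀(392.6) − 5 = 7.970
M = m − 5 log₁₀(d/10) − A = 20.2 − 7.970 − 1.5 = 10.730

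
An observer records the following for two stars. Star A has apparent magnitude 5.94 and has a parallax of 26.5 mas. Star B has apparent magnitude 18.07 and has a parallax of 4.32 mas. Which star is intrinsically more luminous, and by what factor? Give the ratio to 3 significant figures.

Star A is more luminous, by a factor of 1890.

Star A: p = 26.5 mas = 0.0265″ → d = 1/p = 37.74 pc
Star A: M = m − 5 log₁₀ d + 5 = 5.94 − 5·1.5768 + 5 = 3.056
Star B: p = 4.32 mas = 4.32×10^-3″ → d = 1/p = 231.5 pc
Star B: M = m − 5 log₁₀ d + 5 = 18.07 − 5·2.3645 + 5 = 11.247
ΔM = M_A − M_B = 3.056 − (11.247) = -8.191; smaller M is more luminous → Star A.
L ratio = 10^(0.4 |ΔM|) = 10^3.276 = 1890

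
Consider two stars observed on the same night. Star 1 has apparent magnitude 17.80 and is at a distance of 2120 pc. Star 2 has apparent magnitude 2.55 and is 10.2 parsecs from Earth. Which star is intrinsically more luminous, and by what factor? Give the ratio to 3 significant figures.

Star 2 is more luminous, by a factor of 29.1.

Star 1: M = m − 5 log₁₀ d + 5 = 17.80 − 5·3.3263 + 5 = 6.168
Star 2: M = m − 5 log₁₀ d + 5 = 2.55 − 5·1.0086 + 5 = 2.507
ΔM = M_1 − M_2 = 6.168 − (2.507) = 3.661; smaller M is more luminous → Star 2.
L ratio = 10^(0.4 |ΔM|) = 10^1.465 = 29.14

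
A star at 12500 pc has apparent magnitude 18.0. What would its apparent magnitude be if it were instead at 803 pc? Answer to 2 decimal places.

m ≈ 12.04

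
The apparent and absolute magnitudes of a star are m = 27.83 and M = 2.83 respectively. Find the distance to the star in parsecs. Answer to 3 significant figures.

Distance modulus: m − M = 27.83 − (2.83) = 25.000
m − M = 5 log₁₀ d − 5
log₁₀ d = (m − M)/5 + 1 = 6.0000
d = 10^6.0000 = 1.000×10^6 pc

d ≈ 1.00×10^6 pc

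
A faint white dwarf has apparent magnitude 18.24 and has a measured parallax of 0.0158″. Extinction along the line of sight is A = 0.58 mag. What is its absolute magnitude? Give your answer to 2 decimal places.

d = 1/p = 1/0.0158″ = 63.29 pc
5 log₁₀(d/10 pc) = 5 log₁₀(63.29) − 5 = 4.007
M = m − 5 log₁₀(d/10) − A = 18.24 − 4.007 − 0.58 = 13.653

M ≈ 13.65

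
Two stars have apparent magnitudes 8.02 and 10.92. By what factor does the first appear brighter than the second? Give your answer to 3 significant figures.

14.5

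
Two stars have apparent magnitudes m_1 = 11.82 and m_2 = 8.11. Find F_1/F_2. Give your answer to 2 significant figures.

Δm = 11.82 − (8.11) = 3.71
Flux ratio = 10^(−0.4 Δm) = 10^(−0.4 × 3.71) = 10^-1.484 = 0.03281

F_1/F_2 ≈ 0.033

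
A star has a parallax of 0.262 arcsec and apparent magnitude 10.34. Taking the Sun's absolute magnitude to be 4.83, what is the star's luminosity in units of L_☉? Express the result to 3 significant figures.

L/L_☉ ≈ 9.11×10^-4

d = 1/p = 1/0.262″ = 3.817 pc
M = m − 5 log₁₀ d + 5 = 10.34 − 5·0.5817 + 5 = 12.432
M − M_☉ = 12.432 − 4.83 = 7.602
L/L_☉ = 10^(−0.4 × 7.602) = 9.107×10^-4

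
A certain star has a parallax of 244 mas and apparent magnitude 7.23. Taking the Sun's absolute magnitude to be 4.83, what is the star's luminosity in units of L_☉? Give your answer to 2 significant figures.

L/L_☉ ≈ 0.018

d = 1/p = 1000/244 mas = 4.098 pc
M = m − 5 log₁₀ d + 5 = 7.23 − 5·0.6126 + 5 = 9.167
M − M_☉ = 9.167 − 4.83 = 4.337
L/L_☉ = 10^(−0.4 × 4.337) = 0.01842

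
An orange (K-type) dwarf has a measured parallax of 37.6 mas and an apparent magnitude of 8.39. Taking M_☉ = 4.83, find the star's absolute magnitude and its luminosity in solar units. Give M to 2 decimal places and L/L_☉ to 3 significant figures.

M ≈ 6.27; L/L_☉ ≈ 0.266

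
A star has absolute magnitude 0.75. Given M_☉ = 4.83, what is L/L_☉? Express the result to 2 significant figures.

M − M_☉ = 0.75 − 4.83 = -4.080
L/L_☉ = 10^(−0.4 (M − M_☉)) = 10^1.632 = 42.85

L/L_☉ ≈ 43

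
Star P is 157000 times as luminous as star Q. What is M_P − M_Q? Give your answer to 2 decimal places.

M_P − M_Q ≈ -12.99

Pogson: ΔM = −2.5 log₁₀(ratio) = −2.5 log₁₀(157000) = −2.5 × 5.1959 = -12.990
Star P is brighter, so it has the smaller magnitude: the difference is negative.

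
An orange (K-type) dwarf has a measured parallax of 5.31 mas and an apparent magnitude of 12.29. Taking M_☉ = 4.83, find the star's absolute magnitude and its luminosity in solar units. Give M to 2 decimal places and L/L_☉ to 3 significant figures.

d = 1/p = 1000/5.31 mas = 188.3 pc
M = m − 5 log₁₀ d + 5 = 12.29 − 5·2.2749 + 5 = 5.915
M − M_☉ = 5.915 − 4.83 = 1.085
L/L_☉ = 10^(−0.4 × 1.085) = 0.3680

M ≈ 5.92; L/L_☉ ≈ 0.368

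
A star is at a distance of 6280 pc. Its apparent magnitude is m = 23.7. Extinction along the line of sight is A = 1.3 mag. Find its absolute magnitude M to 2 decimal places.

5 log₁₀(d/10 pc) = 5 log₁₀(6280) − 5 = 13.990
M = m − 5 log₁₀(d/10) − A = 23.7 − 13.990 − 1.3 = 8.410

M ≈ 8.41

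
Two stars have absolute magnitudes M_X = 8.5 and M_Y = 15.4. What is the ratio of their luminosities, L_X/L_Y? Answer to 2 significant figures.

L_X/L_Y ≈ 580

ΔM = M_X − M_Y = -6.9
L_X/L_Y = 10^(−0.4 ΔM) = 10^2.760 = 575.4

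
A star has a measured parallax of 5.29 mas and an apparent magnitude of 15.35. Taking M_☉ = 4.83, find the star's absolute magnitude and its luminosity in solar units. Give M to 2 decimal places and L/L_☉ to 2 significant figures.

d = 1/p = 1000/5.29 mas = 189.0 pc
M = m − 5 log₁₀ d + 5 = 15.35 − 5·2.2765 + 5 = 8.967
M − M_☉ = 8.967 − 4.83 = 4.137
L/L_☉ = 10^(−0.4 × 4.137) = 0.02214

M ≈ 8.97; L/L_☉ ≈ 0.022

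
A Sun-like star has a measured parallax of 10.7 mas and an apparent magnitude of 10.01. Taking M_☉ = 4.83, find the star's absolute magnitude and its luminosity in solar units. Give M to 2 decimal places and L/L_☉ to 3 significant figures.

d = 1/p = 1000/10.7 mas = 93.46 pc
M = m − 5 log₁₀ d + 5 = 10.01 − 5·1.9706 + 5 = 5.157
M − M_☉ = 5.157 − 4.83 = 0.327
L/L_☉ = 10^(−0.4 × 0.327) = 0.7400

M ≈ 5.16; L/L_☉ ≈ 0.740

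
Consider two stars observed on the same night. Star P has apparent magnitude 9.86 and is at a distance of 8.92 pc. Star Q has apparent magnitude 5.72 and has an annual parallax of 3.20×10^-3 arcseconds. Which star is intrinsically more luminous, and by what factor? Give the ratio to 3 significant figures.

Star Q is more luminous, by a factor of 55600.

Star P: M = m − 5 log₁₀ d + 5 = 9.86 − 5·0.9504 + 5 = 10.108
Star Q: d = 1/p = 1/3.20×10^-3″ = 312.5 pc
Star Q: M = m − 5 log₁₀ d + 5 = 5.72 − 5·2.4949 + 5 = -1.754
ΔM = M_P − M_Q = 10.108 − (-1.754) = 11.862; smaller M is more luminous → Star Q.
L ratio = 10^(0.4 |ΔM|) = 10^4.745 = 55590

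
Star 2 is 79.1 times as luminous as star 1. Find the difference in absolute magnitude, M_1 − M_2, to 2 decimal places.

M_1 − M_2 ≈ 4.75

Pogson: ΔM = −2.5 log₁₀(ratio) = −2.5 log₁₀(79.1) = −2.5 × 1.8982 = -4.745
Star 2 is brighter so has the smaller magnitude: M_1 − M_2 is positive.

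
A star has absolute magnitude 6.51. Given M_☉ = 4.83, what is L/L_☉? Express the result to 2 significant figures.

L/L_☉ ≈ 0.21

M − M_☉ = 6.51 − 4.83 = 1.680
L/L_☉ = 10^(−0.4 (M − M_☉)) = 10^-0.672 = 0.2128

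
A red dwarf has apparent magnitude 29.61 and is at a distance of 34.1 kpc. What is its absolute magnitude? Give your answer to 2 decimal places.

M ≈ 11.95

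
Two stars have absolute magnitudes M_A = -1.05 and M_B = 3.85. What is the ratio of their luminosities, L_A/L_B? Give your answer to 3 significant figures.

L_A/L_B ≈ 91.2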